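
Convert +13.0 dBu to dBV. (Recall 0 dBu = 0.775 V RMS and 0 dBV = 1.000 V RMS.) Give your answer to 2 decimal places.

+10.79 dBV

The offset between the scales is 20·log₁₀(0.775/1.000) = −2.214 dB.
So dBV = +13.0 − 2.214 = +10.79 dBV.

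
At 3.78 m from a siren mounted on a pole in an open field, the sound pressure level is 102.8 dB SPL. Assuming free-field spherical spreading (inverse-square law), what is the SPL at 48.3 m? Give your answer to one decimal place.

Free-field point source: level drops by 20·log₁₀ of the distance ratio.
ΔL = −20·log₁₀(48.3/3.78) = -22.13 dB, so L₂ = 102.8 + (-22.13) = 80.7 dB SPL.

80.7 dB SPL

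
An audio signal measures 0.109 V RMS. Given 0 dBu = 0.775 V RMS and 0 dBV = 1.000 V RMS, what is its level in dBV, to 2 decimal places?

-19.25 dBV

dBV = 20·log₁₀(V / 1.000 V).
20·log₁₀(0.109/1.000) = -19.25 dBV.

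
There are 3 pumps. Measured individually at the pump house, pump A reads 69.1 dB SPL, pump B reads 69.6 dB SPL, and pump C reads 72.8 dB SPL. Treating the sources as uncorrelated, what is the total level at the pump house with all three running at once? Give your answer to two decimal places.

Uncorrelated sources add in intensity (power), not in dB.
L_total = 10·log₁₀(10^(69.1/10) + 10^(69.6/10) + 10^(72.8/10)) = 10·log₁₀(36300000) = 75.60 dB SPL.

75.60 dB SPL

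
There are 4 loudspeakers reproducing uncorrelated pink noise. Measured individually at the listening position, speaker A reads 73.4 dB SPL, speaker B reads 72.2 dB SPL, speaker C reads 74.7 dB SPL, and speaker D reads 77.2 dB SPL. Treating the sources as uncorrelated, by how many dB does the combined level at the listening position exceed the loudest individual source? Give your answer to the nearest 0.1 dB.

3.6 dB

Incoherent sources sum as intensities:
L_total = 10·log₁₀(10^(73.4/10) + 10^(72.2/10) + 10^(74.7/10) + 10^(77.2/10)) = 80.81 dB SPL.
Excess over the loudest (77.2 dB): 80.81 − 77.2 = 3.6 dB.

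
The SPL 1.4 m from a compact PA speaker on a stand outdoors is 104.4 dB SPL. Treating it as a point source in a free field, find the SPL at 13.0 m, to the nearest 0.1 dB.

Free-field point source: level drops by 20·log₁₀ of the distance ratio.
ΔL = −20·log₁₀(13.0/1.4) = -19.36 dB, so L₂ = 104.4 + (-19.36) = 85.0 dB SPL.

85.0 dB SPL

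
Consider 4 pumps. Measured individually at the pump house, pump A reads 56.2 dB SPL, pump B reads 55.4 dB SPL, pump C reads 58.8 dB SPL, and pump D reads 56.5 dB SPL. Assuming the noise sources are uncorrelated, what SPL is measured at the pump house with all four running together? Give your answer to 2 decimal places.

Add the sources as powers (linear), then convert back to dB:
L_total = 10·log₁₀(10^(56.2/10) + 10^(55.4/10) + 10^(58.8/10) + 10^(56.5/10)) = 10·log₁₀(1969000) = 62.94 dB SPL.

62.94 dB SPL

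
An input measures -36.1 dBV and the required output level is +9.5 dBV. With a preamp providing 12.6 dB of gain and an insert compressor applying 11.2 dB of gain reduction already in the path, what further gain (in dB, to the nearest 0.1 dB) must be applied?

44.2 dB

The required make-up gain is the shortfall in the dB sum.
G = +9.5 − (-36.1) − 12.6 + 11.2 = 44.2 dB.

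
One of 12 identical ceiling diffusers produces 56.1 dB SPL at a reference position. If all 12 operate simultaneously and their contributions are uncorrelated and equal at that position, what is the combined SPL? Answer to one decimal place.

12 equal incoherent sources raise the level by 10·log₁₀(12) = 10.79 dB.
L_total = 56.1 + 10.79 = 66.9 dB SPL.

66.9 dB SPL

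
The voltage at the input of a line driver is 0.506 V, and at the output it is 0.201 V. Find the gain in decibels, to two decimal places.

-8.02 dB

Voltage ratio → dB uses the 20·log₁₀ form:
20·log₁₀(0.201/0.506) = 20·log₁₀(0.3972) = -8.02 dB.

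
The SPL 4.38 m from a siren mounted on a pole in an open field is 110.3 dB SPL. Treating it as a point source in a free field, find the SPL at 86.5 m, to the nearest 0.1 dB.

Free-field point source: level drops by 20·log₁₀ of the distance ratio.
ΔL = −20·log₁₀(86.5/4.38) = -25.91 dB, so L₂ = 110.3 + (-25.91) = 84.4 dB SPL.

84.4 dB SPL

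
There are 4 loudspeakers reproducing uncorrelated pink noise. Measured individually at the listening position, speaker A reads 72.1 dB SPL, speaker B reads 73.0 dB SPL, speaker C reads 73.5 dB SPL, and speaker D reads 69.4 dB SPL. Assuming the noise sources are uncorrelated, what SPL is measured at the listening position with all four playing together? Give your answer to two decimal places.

Uncorrelated sources add in intensity (power), not in dB.
L_total = 10·log₁₀(10^(72.1/10) + 10^(73.0/10) + 10^(73.5/10) + 10^(69.4/10)) = 10·log₁₀(67270000) = 78.28 dB SPL.

78.28 dB SPL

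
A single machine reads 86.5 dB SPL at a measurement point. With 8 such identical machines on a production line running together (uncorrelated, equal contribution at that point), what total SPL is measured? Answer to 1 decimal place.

8 equal incoherent sources raise the level by 10·log₁₀(8) = 9.03 dB.
L_total = 86.5 + 9.03 = 95.5 dB SPL.

95.5 dB SPL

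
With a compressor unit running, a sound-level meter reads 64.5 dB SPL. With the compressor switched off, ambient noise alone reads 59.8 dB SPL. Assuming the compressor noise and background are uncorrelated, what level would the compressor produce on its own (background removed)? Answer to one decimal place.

Background correction is a power subtraction:
L_src = 10·log₁₀(10^(64.5/10) − 10^(59.8/10)) = 10·log₁₀(1863000) = 62.7 dB SPL.

62.7 dB SPL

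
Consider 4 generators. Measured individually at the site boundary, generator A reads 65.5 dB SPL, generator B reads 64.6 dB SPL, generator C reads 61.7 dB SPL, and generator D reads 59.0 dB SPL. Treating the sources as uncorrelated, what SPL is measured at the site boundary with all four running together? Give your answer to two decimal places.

Incoherent sources sum as intensities:
L_total = 10·log₁₀(10^(65.5/10) + 10^(64.6/10) + 10^(61.7/10) + 10^(59.0/10)) = 10·log₁₀(8706000) = 69.40 dB SPL.

69.40 dB SPL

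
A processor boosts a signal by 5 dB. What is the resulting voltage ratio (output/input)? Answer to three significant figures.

Voltage ratio = 10^(dB/20).
10^(5/20) = 10^(0.2500) = 1.78.

1.78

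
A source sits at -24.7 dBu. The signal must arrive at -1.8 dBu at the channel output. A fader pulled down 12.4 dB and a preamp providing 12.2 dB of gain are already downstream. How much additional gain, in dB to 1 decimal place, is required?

23.1 dB

The required make-up gain is the shortfall in the dB sum.
G = -1.8 − (-24.7) + 12.4 − 12.2 = 23.1 dB.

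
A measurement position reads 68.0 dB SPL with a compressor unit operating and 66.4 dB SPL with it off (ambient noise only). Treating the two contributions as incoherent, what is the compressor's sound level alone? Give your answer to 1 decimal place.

62.9 dB SPL

Background correction is a power subtraction:
L_src = 10·log₁₀(10^(68.0/10) − 10^(66.4/10)) = 10·log₁₀(1944000) = 62.9 dB SPL.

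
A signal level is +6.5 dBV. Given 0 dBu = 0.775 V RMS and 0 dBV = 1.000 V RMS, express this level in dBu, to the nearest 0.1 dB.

+8.7 dBu

The offset between the scales is 20·log₁₀(0.775/1.000) = −2.214 dB.
So dBu = +6.5 + 2.214 = +8.7 dBu.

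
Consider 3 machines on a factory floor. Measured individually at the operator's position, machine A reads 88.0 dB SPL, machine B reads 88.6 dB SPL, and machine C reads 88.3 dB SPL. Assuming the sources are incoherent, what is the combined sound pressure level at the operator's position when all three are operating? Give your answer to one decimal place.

Incoherent sources sum as intensities:
L_total = 10·log₁₀(10^(88.0/10) + 10^(88.6/10) + 10^(88.3/10)) = 10·log₁₀(2031000000) = 93.1 dB SPL.

93.1 dB SPL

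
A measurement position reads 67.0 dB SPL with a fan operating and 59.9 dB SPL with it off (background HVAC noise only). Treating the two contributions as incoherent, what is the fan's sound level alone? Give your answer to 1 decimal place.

Subtract intensities: L_src = 10·log₁₀(10^(L_total/10) − 10^(L_bg/10)).
L_src = 10·log₁₀(10^(67.0/10) − 10^(59.9/10)) = 10·log₁₀(4035000) = 66.1 dB SPL.

66.1 dB SPL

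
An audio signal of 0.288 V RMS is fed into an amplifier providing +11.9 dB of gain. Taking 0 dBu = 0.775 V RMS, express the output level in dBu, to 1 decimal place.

Input level: 20·log₁₀(0.288/0.775) = -8.60 dBu.
Output: -8.60 + 11.9 = +3.3 dBu.

+3.3 dBu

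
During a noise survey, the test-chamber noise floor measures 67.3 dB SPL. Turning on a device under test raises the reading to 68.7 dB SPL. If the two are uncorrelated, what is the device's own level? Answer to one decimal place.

Remove the background by subtracting linear intensities:
L_src = 10·log₁₀(10^(68.7/10) − 10^(67.3/10)) = 10·log₁₀(2043000) = 63.1 dB SPL.

63.1 dB SPL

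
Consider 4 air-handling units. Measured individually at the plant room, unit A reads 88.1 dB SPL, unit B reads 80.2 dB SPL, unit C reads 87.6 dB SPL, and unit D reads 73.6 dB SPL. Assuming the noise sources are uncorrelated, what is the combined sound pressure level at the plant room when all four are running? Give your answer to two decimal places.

Uncorrelated sources add in intensity (power), not in dB.
L_total = 10·log₁₀(10^(88.1/10) + 10^(80.2/10) + 10^(87.6/10) + 10^(73.6/10)) = 10·log₁₀(1349000000) = 91.30 dB SPL.

91.30 dB SPL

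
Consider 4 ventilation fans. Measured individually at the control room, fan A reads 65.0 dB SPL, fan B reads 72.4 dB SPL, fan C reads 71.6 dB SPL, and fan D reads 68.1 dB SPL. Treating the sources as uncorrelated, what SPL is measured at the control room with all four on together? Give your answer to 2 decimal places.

Incoherent sources sum as intensities:
L_total = 10·log₁₀(10^(65.0/10) + 10^(72.4/10) + 10^(71.6/10) + 10^(68.1/10)) = 10·log₁₀(41450000) = 76.18 dB SPL.

76.18 dB SPL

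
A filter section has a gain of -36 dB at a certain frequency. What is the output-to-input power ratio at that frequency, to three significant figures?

Power ratio = 10^(dB/10).
10^(-36/10) = 10^(-3.600) = 0.000251.

0.000251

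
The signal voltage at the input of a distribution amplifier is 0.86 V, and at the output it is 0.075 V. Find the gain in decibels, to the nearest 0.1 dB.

-21.2 dB

Voltage is an amplitude quantity, so gain = 20·log₁₀(V_out/V_in).
20·log₁₀(0.075/0.86) = 20·log₁₀(0.08721) = -21.2 dB.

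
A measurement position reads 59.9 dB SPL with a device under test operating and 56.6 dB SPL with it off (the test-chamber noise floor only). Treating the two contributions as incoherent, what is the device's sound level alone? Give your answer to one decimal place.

57.2 dB SPL

Subtract intensities: L_src = 10·log₁₀(10^(L_total/10) − 10^(L_bg/10)).
L_src = 10·log₁₀(10^(59.9/10) − 10^(56.6/10)) = 10·log₁₀(520100) = 57.2 dB SPL.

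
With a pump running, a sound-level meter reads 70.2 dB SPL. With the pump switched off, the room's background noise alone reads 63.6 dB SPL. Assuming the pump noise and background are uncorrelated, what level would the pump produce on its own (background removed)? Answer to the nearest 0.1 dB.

69.1 dB SPL

Subtract intensities: L_src = 10·log₁₀(10^(L_total/10) − 10^(L_bg/10)).
L_src = 10·log₁₀(10^(70.2/10) − 10^(63.6/10)) = 10·log₁₀(8180000) = 69.1 dB SPL.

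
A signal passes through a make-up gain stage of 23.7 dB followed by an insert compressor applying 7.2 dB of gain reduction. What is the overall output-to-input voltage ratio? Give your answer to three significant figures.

6.68

Net gain = 23.7 + (−7.2) = 16.5 dB.
Voltage ratio = 10^(16.5/20) = 6.68.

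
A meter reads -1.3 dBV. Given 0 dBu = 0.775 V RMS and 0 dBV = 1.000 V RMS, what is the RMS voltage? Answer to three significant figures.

V = 1.000 V × 10^(-1.3/20).
= 1.000 × 0.8610 = 0.861 V.

0.861 V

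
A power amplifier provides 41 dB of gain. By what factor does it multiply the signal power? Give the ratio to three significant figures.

12600

Power ratio = 10^(dB/10).
10^(41/10) = 10^(4.100) = 12600.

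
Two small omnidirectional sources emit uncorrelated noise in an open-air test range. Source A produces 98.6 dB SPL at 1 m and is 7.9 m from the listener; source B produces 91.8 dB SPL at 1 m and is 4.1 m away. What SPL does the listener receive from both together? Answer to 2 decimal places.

83.14 dB SPL

At the listener: L_A = 98.6 − 20·log₁₀(7.9) = 80.647 dB; L_B = 91.8 − 20·log₁₀(4.1) = 79.544 dB.
Combined: 10·log₁₀(10^(80.647/10)+10^(79.544/10)) = 83.14 dB SPL.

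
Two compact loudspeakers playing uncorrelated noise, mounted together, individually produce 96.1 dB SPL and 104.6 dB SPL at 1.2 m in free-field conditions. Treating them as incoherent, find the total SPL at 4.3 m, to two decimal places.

Combined at 1.2 m: 10·log₁₀(10^(96.1/10)+10^(104.6/10)) = 105.174 dB SPL.
Then apply −20·log₁₀(4.3/1.2) = -11.086 dB → 94.09 dB SPL.

94.09 dB SPL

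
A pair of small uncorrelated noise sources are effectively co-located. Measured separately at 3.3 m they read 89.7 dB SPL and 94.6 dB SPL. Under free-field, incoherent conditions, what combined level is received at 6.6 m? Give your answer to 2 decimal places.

Combined at 3.3 m: 10·log₁₀(10^(89.7/10)+10^(94.6/10)) = 95.818 dB SPL.
Then apply −20·log₁₀(6.6/3.3) = -6.021 dB → 89.80 dB SPL.

89.80 dB SPL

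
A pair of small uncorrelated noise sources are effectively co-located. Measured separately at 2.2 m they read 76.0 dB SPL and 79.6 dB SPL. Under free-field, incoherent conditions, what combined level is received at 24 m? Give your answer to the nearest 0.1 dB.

Combined at 2.2 m: 10·log₁₀(10^(76.0/10)+10^(79.6/10)) = 81.17 dB SPL.
Then apply −20·log₁₀(24/2.2) = -20.76 dB → 60.4 dB SPL.

60.4 dB SPL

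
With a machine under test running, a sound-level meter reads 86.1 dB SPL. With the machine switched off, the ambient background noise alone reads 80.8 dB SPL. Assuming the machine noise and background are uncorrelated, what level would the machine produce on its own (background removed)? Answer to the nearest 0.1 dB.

Background correction is a power subtraction:
L_src = 10·log₁₀(10^(86.1/10) − 10^(80.8/10)) = 10·log₁₀(287200000) = 84.6 dB SPL.

84.6 dB SPL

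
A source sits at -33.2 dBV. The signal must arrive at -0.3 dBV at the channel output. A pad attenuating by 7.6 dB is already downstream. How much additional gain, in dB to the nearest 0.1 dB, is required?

The required make-up gain is the shortfall in the dB sum.
G = -0.3 − (-33.2) + 7.6 = 40.5 dB.

40.5 dB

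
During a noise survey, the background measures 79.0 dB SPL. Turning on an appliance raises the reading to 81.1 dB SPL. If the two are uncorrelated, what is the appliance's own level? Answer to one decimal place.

76.9 dB SPL

Background correction is a power subtraction:
L_src = 10·log₁₀(10^(81.1/10) − 10^(79.0/10)) = 10·log₁₀(49390000) = 76.9 dB SPL.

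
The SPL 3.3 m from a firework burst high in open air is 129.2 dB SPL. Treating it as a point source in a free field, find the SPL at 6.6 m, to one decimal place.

For a point source in a free field, ΔL = −20·log₁₀(d₂/d₁).
ΔL = −20·log₁₀(6.6/3.3) = -6.02 dB, so L₂ = 129.2 + (-6.02) = 123.2 dB SPL.

123.2 dB SPL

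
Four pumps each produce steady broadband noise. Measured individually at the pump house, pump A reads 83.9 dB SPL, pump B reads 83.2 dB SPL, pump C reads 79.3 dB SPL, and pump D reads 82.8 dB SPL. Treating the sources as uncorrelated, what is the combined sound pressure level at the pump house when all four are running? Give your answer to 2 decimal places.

88.63 dB SPL

Uncorrelated sources add in intensity (power), not in dB.
L_total = 10·log₁₀(10^(83.9/10) + 10^(83.2/10) + 10^(79.3/10) + 10^(82.8/10)) = 10·log₁₀(730100000) = 88.63 dB SPL.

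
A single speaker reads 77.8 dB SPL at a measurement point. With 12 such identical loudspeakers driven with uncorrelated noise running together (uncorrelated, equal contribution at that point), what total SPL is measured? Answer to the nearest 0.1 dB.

88.6 dB SPL

12 equal incoherent sources raise the level by 10·log₁₀(12) = 10.79 dB.
L_total = 77.8 + 10.79 = 88.6 dB SPL.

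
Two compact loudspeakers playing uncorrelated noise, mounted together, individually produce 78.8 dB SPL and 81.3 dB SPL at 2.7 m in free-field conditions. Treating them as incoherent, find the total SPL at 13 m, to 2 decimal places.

69.59 dB SPL

Combined at 2.7 m: 10·log₁₀(10^(78.8/10)+10^(81.3/10)) = 83.238 dB SPL.
Then apply −20·log₁₀(13/2.7) = -13.652 dB → 69.59 dB SPL.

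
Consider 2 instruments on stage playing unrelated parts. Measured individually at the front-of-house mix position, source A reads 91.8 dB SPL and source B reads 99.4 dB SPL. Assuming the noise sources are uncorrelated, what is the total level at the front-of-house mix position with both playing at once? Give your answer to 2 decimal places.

Uncorrelated sources add in intensity (power), not in dB.
L_total = 10·log₁₀(10^(91.8/10) + 10^(99.4/10)) = 10·log₁₀(10223000000) = 100.10 dB SPL.

100.10 dB SPL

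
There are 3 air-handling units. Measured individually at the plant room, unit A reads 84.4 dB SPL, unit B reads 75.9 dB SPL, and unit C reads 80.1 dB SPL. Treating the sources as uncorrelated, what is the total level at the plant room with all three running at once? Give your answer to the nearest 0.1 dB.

Incoherent sources sum as intensities:
L_total = 10·log₁₀(10^(84.4/10) + 10^(75.9/10) + 10^(80.1/10)) = 10·log₁₀(416700000) = 86.2 dB SPL.

86.2 dB SPL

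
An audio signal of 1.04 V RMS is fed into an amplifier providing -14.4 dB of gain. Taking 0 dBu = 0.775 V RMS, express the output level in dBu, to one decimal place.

Input level: 20·log₁₀(1.04/0.775) = 2.55 dBu.
Output: 2.55 − 14.4 = -11.8 dBu.

-11.8 dBu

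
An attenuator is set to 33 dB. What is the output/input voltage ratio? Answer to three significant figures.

0.0224

Voltage ratio = 10^(dB/20).
10^(-33/20) = 10^(-1.650) = 0.0224.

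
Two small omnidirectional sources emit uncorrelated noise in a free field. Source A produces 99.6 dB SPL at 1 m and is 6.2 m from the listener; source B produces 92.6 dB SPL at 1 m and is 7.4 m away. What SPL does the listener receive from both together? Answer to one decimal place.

84.3 dB SPL

At the listener: L_A = 99.6 − 20·log₁₀(6.2) = 83.75 dB; L_B = 92.6 − 20·log₁₀(7.4) = 75.22 dB.
Combined: 10·log₁₀(10^(83.75/10)+10^(75.22/10)) = 84.3 dB SPL.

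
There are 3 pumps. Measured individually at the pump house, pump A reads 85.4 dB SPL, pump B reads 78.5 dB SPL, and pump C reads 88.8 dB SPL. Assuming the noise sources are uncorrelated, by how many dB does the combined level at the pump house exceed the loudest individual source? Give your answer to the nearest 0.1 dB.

Uncorrelated sources add in intensity (power), not in dB.
L_total = 10·log₁₀(10^(85.4/10) + 10^(78.5/10) + 10^(88.8/10)) = 90.70 dB SPL.
Excess over the loudest (88.8 dB): 90.70 − 88.8 = 1.9 dB.

1.9 dB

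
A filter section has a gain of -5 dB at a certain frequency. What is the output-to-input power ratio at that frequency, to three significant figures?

0.316

Power ratio = 10^(dB/10).
10^(-5/10) = 10^(-0.5000) = 0.316.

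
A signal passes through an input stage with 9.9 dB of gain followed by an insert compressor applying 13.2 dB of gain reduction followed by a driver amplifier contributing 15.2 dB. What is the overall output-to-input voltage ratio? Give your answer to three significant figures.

3.94

Net gain = 9.9 + (−13.2) + 15.2 = 11.9 dB.
Voltage ratio = 10^(11.9/20) = 3.94.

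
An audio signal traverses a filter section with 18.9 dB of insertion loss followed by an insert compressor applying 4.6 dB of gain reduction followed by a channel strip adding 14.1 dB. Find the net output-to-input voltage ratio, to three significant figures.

Net gain = (−18.9) + (−4.6) + 14.1 = -9.4 dB.
Voltage ratio = 10^(-9.4/20) = 0.339.

0.339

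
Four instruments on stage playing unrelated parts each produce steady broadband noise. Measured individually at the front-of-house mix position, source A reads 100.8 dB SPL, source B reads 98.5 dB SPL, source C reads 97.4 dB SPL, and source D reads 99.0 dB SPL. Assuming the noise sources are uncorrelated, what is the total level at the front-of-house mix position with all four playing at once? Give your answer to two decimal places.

Add the sources as powers (linear), then convert back to dB:
L_total = 10·log₁₀(10^(100.8/10) + 10^(98.5/10) + 10^(97.4/10) + 10^(99.0/10)) = 10·log₁₀(32541000000) = 105.12 dB SPL.

105.12 dB SPL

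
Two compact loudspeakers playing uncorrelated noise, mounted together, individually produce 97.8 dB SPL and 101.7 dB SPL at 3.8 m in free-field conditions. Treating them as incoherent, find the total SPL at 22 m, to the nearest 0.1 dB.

87.9 dB SPL

Combined at 3.8 m: 10·log₁₀(10^(97.8/10)+10^(101.7/10)) = 103.18 dB SPL.
Then apply −20·log₁₀(22/3.8) = -15.25 dB → 87.9 dB SPL.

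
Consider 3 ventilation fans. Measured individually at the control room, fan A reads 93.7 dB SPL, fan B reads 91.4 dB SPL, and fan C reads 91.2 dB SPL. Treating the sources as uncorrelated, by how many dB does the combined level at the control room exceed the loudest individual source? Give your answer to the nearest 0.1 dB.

3.3 dB

Uncorrelated sources add in intensity (power), not in dB.
L_total = 10·log₁₀(10^(93.7/10) + 10^(91.4/10) + 10^(91.2/10)) = 97.03 dB SPL.
Excess over the loudest (93.7 dB): 97.03 − 93.7 = 3.3 dB.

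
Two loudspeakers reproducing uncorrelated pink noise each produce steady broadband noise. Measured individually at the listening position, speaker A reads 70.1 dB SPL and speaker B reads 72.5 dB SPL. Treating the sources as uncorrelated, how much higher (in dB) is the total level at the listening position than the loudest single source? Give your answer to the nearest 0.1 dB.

2.0 dB

Add the sources as powers (linear), then convert back to dB:
L_total = 10·log₁₀(10^(70.1/10) + 10^(72.5/10)) = 74.47 dB SPL.
Excess over the loudest (72.5 dB): 74.47 − 72.5 = 2.0 dB.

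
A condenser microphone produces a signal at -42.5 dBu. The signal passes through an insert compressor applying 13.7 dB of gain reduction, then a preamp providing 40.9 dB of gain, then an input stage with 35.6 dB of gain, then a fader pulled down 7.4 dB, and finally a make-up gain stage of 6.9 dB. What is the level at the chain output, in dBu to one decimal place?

In dB, series stages simply add:
-42.5 − 13.7 + 40.9 + 35.6 − 7.4 + 6.9 = +19.8 dBu.

+19.8 dBu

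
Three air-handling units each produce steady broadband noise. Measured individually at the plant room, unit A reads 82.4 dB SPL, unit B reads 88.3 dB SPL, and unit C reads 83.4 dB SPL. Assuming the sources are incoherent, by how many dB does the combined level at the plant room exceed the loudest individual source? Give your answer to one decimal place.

Add the sources as powers (linear), then convert back to dB:
L_total = 10·log₁₀(10^(82.4/10) + 10^(88.3/10) + 10^(83.4/10)) = 90.29 dB SPL.
Excess over the loudest (88.3 dB): 90.29 − 88.3 = 2.0 dB.

2.0 dB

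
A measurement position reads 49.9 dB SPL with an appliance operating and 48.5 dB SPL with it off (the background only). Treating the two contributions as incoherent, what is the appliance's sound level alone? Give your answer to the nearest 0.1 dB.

Background correction is a power subtraction:
L_src = 10·log₁₀(10^(49.9/10) − 10^(48.5/10)) = 10·log₁₀(26930) = 44.3 dB SPL.

44.3 dB SPL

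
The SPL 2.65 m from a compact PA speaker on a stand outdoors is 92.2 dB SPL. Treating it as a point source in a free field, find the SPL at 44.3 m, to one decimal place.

Free-field point source: level drops by 20·log₁₀ of the distance ratio.
ΔL = −20·log₁₀(44.3/2.65) = -24.46 dB, so L₂ = 92.2 + (-24.46) = 67.7 dB SPL.

67.7 dB SPL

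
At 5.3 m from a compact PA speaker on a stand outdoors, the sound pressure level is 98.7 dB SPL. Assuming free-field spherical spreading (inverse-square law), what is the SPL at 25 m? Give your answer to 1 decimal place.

Free-field point source: level drops by 20·log₁₀ of the distance ratio.
ΔL = −20·log₁₀(25/5.3) = -13.47 dB, so L₂ = 98.7 + (-13.47) = 85.2 dB SPL.

85.2 dB SPL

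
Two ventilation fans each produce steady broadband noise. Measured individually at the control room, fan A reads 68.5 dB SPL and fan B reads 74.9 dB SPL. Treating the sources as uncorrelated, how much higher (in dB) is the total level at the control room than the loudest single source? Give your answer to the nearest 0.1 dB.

Incoherent sources sum as intensities:
L_total = 10·log₁₀(10^(68.5/10) + 10^(74.9/10)) = 75.80 dB SPL.
Excess over the loudest (74.9 dB): 75.80 − 74.9 = 0.9 dB.

0.9 dB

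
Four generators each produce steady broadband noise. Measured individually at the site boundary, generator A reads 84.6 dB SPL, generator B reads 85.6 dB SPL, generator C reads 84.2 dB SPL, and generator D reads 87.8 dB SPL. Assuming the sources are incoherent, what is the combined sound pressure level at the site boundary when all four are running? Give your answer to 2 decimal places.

91.81 dB SPL

Uncorrelated sources add in intensity (power), not in dB.
L_total = 10·log₁₀(10^(84.6/10) + 10^(85.6/10) + 10^(84.2/10) + 10^(87.8/10)) = 10·log₁₀(1517000000) = 91.81 dB SPL.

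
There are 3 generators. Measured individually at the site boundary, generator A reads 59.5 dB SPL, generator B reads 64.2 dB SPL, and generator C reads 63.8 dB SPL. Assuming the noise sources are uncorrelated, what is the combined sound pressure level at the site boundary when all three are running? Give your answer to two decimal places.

Add the sources as powers (linear), then convert back to dB:
L_total = 10·log₁₀(10^(59.5/10) + 10^(64.2/10) + 10^(63.8/10)) = 10·log₁₀(5920000) = 67.72 dB SPL.

67.72 dB SPL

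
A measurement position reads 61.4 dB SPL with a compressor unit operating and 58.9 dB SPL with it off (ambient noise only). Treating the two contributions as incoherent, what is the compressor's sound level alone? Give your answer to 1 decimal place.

57.8 dB SPL

Subtract intensities: L_src = 10·log₁₀(10^(L_total/10) − 10^(L_bg/10)).
L_src = 10·log₁₀(10^(61.4/10) − 10^(58.9/10)) = 10·log₁₀(604100) = 57.8 dB SPL.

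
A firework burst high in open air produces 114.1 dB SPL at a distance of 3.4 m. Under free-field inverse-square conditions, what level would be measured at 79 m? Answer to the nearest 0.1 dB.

Free-field point source: level drops by 20·log₁₀ of the distance ratio.
ΔL = −20·log₁₀(79/3.4) = -27.32 dB, so L₂ = 114.1 + (-27.32) = 86.8 dB SPL.

86.8 dB SPL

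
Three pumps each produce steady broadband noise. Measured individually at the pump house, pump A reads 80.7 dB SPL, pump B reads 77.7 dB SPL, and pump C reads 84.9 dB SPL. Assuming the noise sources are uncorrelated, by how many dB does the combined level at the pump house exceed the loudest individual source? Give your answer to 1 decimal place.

2.0 dB

Uncorrelated sources add in intensity (power), not in dB.
L_total = 10·log₁₀(10^(80.7/10) + 10^(77.7/10) + 10^(84.9/10)) = 86.86 dB SPL.
Excess over the loudest (84.9 dB): 86.86 − 84.9 = 2.0 dB.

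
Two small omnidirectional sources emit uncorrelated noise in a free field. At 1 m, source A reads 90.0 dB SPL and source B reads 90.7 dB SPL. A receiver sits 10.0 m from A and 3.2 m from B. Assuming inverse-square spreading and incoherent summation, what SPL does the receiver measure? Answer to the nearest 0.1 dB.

At the listener: L_A = 90.0 − 20·log₁₀(10.0) = 70.00 dB; L_B = 90.7 − 20·log₁₀(3.2) = 80.60 dB.
Combined: 10·log₁₀(10^(70.00/10)+10^(80.60/10)) = 81.0 dB SPL.

81.0 dB SPL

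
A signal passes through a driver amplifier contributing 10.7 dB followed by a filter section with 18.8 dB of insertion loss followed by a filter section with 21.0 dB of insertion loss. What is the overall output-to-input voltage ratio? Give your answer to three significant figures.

0.0351

Net gain = 10.7 + (−18.8) + (−21.0) = -29.1 dB.
Voltage ratio = 10^(-29.1/20) = 0.0351.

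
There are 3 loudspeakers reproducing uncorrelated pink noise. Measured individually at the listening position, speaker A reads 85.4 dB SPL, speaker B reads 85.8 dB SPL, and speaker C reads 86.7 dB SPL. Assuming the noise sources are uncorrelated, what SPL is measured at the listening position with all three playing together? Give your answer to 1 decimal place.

90.8 dB SPL

Uncorrelated sources add in intensity (power), not in dB.
L_total = 10·log₁₀(10^(85.4/10) + 10^(85.8/10) + 10^(86.7/10)) = 10·log₁₀(1195000000) = 90.8 dB SPL.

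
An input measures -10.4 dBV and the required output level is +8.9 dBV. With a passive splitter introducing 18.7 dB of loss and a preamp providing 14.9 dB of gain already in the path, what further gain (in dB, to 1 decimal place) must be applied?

23.1 dB

The required make-up gain is the shortfall in the dB sum.
G = +8.9 − (-10.4) + 18.7 − 14.9 = 23.1 dB.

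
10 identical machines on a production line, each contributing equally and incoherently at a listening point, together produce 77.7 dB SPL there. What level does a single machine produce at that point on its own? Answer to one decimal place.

10 equal incoherent sources add 10·log₁₀(10) = 10.00 dB over one source.
L_one = 77.7 − 10.00 = 67.7 dB SPL.

67.7 dB SPL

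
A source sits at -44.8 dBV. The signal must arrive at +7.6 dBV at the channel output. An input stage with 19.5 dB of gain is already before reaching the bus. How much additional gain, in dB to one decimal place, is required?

The required make-up gain is the shortfall in the dB sum.
G = +7.6 − (-44.8) − 19.5 = 32.9 dB.

32.9 dB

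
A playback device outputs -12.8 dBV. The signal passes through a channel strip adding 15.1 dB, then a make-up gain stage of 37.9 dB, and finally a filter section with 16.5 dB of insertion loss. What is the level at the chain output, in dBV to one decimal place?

+23.7 dBV

Gain stages sum in dB:
-12.8 + 15.1 + 37.9 − 16.5 = +23.7 dBV.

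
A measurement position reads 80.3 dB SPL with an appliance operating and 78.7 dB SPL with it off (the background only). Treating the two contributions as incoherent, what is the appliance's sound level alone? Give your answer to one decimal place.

75.2 dB SPL

Background correction is a power subtraction:
L_src = 10·log₁₀(10^(80.3/10) − 10^(78.7/10)) = 10·log₁₀(33020000) = 75.2 dB SPL.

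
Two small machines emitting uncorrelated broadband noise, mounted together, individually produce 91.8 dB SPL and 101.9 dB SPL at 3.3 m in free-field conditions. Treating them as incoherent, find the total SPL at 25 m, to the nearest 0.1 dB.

84.7 dB SPL

Combined at 3.3 m: 10·log₁₀(10^(91.8/10)+10^(101.9/10)) = 102.30 dB SPL.
Then apply −20·log₁₀(25/3.3) = -17.59 dB → 84.7 dB SPL.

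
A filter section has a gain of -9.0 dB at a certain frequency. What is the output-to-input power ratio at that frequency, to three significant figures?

0.126

Power ratio = 10^(dB/10).
10^(-9.0/10) = 10^(-0.9000) = 0.126.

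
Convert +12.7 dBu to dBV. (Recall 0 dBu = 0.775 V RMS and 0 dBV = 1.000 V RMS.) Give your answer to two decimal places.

The offset between the scales is 20·log₁₀(0.775/1.000) = −2.214 dB.
So dBV = +12.7 − 2.214 = +10.49 dBV.

+10.49 dBV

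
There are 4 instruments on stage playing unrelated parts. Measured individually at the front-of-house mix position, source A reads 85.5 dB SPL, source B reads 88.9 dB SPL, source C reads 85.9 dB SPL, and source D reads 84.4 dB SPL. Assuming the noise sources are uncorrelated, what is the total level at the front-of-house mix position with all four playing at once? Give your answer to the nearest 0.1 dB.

Add the sources as powers (linear), then convert back to dB:
L_total = 10·log₁₀(10^(85.5/10) + 10^(88.9/10) + 10^(85.9/10) + 10^(84.4/10)) = 10·log₁₀(1796000000) = 92.5 dB SPL.

92.5 dB SPL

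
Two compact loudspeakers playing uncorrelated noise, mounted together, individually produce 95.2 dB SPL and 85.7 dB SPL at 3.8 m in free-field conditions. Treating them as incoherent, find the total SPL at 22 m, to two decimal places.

Combined at 3.8 m: 10·log₁₀(10^(95.2/10)+10^(85.7/10)) = 95.662 dB SPL.
Then apply −20·log₁₀(22/3.8) = -15.253 dB → 80.41 dB SPL.

80.41 dB SPL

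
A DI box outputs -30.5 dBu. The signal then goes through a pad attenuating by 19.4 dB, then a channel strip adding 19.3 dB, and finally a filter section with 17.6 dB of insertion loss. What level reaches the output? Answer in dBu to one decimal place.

In dB, series stages simply add:
-30.5 − 19.4 + 19.3 − 17.6 = -48.2 dBu.

-48.2 dBu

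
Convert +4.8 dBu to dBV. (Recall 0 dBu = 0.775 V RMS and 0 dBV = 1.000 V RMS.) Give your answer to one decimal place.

+2.6 dBV

The offset between the scales is 20·log₁₀(0.775/1.000) = −2.214 dB.
So dBV = +4.8 − 2.214 = +2.6 dBV.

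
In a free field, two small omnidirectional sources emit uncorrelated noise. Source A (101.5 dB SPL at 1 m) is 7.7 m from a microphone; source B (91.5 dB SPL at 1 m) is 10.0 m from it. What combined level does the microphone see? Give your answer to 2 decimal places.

At the listener: L_A = 101.5 − 20·log₁₀(7.7) = 83.770 dB; L_B = 91.5 − 20·log₁₀(10.0) = 71.500 dB.
Combined: 10·log₁₀(10^(83.770/10)+10^(71.500/10)) = 84.02 dB SPL.

84.02 dB SPL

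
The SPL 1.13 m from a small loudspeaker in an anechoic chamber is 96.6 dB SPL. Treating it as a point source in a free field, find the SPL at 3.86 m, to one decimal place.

For a point source in a free field, ΔL = −20·log₁₀(d₂/d₁).
ΔL = −20·log₁₀(3.86/1.13) = -10.67 dB, so L₂ = 96.6 + (-10.67) = 85.9 dB SPL.

85.9 dB SPL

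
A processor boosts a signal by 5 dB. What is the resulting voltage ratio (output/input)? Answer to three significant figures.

Voltage ratio = 10^(dB/20).
10^(5/20) = 10^(0.2500) = 1.78.

1.78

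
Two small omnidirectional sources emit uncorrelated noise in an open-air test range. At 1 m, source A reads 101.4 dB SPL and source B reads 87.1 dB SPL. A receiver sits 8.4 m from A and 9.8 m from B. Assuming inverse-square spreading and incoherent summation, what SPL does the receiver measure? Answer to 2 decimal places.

83.03 dB SPL

At the listener: L_A = 101.4 − 20·log₁₀(8.4) = 82.914 dB; L_B = 87.1 − 20·log₁₀(9.8) = 67.275 dB.
Combined: 10·log₁₀(10^(82.914/10)+10^(67.275/10)) = 83.03 dB SPL.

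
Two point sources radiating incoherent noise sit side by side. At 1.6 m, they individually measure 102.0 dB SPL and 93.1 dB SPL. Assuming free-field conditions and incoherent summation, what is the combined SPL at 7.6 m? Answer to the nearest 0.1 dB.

89.0 dB SPL

Combined at 1.6 m: 10·log₁₀(10^(102.0/10)+10^(93.1/10)) = 102.53 dB SPL.
Then apply −20·log₁₀(7.6/1.6) = -13.53 dB → 89.0 dB SPL.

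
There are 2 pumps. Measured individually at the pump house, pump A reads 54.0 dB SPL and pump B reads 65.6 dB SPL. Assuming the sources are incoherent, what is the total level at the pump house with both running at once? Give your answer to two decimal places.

Incoherent sources sum as intensities:
L_total = 10·log₁₀(10^(54.0/10) + 10^(65.6/10)) = 10·log₁₀(3882000) = 65.89 dB SPL.

65.89 dB SPL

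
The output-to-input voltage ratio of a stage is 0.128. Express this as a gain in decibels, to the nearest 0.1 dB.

For a voltage ratio, dB = 20·log₁₀(V₂/V₁).
20·log₁₀(0.128) = -17.9 dB.

-17.9 dB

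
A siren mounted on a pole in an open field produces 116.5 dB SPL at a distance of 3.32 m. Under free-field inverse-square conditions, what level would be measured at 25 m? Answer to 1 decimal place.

99.0 dB SPL

Inverse-square spreading gives ΔL = −20·log₁₀(d₂/d₁).
ΔL = −20·log₁₀(25/3.32) = -17.54 dB, so L₂ = 116.5 + (-17.54) = 99.0 dB SPL.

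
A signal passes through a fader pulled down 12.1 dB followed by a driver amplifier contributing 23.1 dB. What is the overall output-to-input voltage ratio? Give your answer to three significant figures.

Net gain = (−12.1) + 23.1 = 11.0 dB.
Voltage ratio = 10^(11.0/20) = 3.55.

3.55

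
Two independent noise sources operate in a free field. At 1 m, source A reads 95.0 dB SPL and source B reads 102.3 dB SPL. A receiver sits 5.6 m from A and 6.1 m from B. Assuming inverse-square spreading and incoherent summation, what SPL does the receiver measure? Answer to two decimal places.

87.46 dB SPL

At the listener: L_A = 95.0 − 20·log₁₀(5.6) = 80.036 dB; L_B = 102.3 − 20·log₁₀(6.1) = 86.593 dB.
Combined: 10·log₁₀(10^(80.036/10)+10^(86.593/10)) = 87.46 dB SPL.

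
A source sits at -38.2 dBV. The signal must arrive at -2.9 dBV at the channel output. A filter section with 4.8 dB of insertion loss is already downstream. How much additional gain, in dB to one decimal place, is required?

The required make-up gain is the shortfall in the dB sum.
G = -2.9 − (-38.2) + 4.8 = 40.1 dB.

40.1 dB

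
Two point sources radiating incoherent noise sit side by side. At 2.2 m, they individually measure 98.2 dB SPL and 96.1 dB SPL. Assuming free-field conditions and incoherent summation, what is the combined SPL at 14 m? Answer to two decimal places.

Combined at 2.2 m: 10·log₁₀(10^(98.2/10)+10^(96.1/10)) = 100.286 dB SPL.
Then apply −20·log₁₀(14/2.2) = -16.074 dB → 84.21 dB SPL.

84.21 dB SPL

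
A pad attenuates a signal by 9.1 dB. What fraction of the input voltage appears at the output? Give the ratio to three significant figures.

Voltage ratio = 10^(dB/20).
10^(-9.1/20) = 10^(-0.4550) = 0.351.

0.351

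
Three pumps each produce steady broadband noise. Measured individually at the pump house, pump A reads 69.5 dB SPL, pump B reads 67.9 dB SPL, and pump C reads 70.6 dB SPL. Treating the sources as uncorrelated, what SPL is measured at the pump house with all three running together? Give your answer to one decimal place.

74.2 dB SPL

Uncorrelated sources add in intensity (power), not in dB.
L_total = 10·log₁₀(10^(69.5/10) + 10^(67.9/10) + 10^(70.6/10)) = 10·log₁₀(26560000) = 74.2 dB SPL.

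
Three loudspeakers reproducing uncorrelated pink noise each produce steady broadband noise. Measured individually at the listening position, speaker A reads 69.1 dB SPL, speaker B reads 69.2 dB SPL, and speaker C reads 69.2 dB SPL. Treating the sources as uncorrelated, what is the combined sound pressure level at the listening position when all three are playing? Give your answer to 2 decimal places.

Add the sources as powers (linear), then convert back to dB:
L_total = 10·log₁₀(10^(69.1/10) + 10^(69.2/10) + 10^(69.2/10)) = 10·log₁₀(24760000) = 73.94 dB SPL.

73.94 dB SPL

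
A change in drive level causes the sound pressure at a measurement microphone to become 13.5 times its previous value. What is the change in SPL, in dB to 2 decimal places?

Sound pressure is an amplitude quantity: ΔL = 20·log₁₀(p₂/p₁).
20·log₁₀(13.5) = 22.61 dB.

22.61 dB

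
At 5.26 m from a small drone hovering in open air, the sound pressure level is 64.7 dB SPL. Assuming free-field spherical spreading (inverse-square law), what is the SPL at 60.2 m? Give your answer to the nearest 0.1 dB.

For a point source in a free field, ΔL = −20·log₁₀(d₂/d₁).
ΔL = −20·log₁₀(60.2/5.26) = -21.17 dB, so L₂ = 64.7 + (-21.17) = 43.5 dB SPL.

43.5 dB SPL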